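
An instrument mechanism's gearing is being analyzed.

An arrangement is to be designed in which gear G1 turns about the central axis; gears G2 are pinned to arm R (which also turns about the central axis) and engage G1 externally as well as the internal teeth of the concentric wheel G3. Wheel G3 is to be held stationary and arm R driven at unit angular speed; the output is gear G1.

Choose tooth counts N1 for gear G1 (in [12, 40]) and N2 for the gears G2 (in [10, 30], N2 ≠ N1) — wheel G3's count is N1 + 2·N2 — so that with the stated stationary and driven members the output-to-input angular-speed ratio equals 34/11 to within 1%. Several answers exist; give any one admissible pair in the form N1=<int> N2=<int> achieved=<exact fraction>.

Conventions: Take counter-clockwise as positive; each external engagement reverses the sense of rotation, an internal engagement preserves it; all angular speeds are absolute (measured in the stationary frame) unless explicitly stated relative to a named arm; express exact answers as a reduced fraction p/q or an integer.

planetary set to be sized for 34/11 (Willis relation)
Willis with ω_ring = 0: ω_sun/ω_arm = (N1+N3)/N1; set equal to 34/11  ⇒  N3/N1 = 34/11 − 1 = 23/11
N3 = N1 + 2·N2  ⇒  N2/N1 = (N3/N1 − 1)/2 = (23/11 − 1)/2 = 6/11
smallest multiple with N1 ≥ 12 and N2 ≥ 10: k = 2  ⇒  N1 = 2·11 = 22, N2 = 2·6 = 12 (N1 ≤ 40, N2 ≤ 30, N2 ≠ N1 ✓), N3 = 22 + 2·12 = 46
check: (N1+N3)/N1 with N1 = 22, N3 = 46 gives 34/11; |achieved − target| = 0 ≤ 17/550 ✓

N1=22 N2=12 achieved=34/11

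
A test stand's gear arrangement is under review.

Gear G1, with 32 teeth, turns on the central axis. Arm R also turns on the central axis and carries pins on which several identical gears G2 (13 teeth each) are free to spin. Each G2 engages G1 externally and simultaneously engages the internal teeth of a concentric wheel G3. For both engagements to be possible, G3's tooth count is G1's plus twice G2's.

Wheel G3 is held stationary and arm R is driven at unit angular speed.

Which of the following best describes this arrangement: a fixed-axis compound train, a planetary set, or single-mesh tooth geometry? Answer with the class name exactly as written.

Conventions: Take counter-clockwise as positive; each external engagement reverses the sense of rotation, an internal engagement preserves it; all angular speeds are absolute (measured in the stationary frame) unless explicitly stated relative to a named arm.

planetary set

planetary set (32T centre, 13T on arm, 58T internal) — Willis relation
classification: planetary set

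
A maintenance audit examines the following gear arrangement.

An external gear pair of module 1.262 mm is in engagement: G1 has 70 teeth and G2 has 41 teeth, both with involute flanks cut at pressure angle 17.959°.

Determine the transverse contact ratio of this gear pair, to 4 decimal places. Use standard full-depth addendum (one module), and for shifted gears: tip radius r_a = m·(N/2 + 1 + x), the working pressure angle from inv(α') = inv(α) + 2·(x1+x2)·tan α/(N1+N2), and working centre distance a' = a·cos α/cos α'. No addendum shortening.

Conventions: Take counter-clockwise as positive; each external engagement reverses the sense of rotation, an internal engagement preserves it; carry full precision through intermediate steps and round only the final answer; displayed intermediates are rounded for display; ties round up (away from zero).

1.8845

class = single-mesh tooth geometry [involute pair 70T × 41T, m = 1.262]
base radii: r_b1 = 42.017923, r_b2 = 24.610498
tip radii: r_a1 = 45.432000, r_a2 = 27.133000
no profile shift: α' = α, a' = a
action lengths: √(r_a1²−r_b1²) = 17.278912, √(r_a2²−r_b2²) = 11.424670
base pitch p_b = π·m·cos α = 3.771520
CR = (17.278912 + 11.424670 − 70.041000·sin 17.95900°)/3.771520 = 1.884491
contact ratio ≈ 1.8845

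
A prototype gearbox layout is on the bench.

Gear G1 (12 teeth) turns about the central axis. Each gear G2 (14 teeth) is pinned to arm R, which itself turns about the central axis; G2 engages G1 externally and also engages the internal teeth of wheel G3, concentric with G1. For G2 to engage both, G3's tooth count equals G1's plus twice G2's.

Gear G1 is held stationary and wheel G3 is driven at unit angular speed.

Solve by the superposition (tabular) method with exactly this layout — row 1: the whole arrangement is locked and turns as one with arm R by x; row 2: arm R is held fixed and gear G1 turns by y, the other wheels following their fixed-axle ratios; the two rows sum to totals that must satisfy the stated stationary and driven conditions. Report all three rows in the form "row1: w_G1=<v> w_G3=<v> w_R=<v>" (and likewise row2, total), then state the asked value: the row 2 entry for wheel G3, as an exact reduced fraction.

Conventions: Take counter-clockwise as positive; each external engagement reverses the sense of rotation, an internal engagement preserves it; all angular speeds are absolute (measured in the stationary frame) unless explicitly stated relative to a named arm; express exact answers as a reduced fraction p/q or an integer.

topology: planetary set — G1 12T / G2 14T / G3 40T, arm = carrier (Willis)
row 1 — lock + rotate with arm: ω_sun = ω_ring = ω_arm = x
row 2: sun turns y, ring = −(12/40)·y, arm 0
boundary: total ω_sun = x + y = 0 and total ω_ring = x − (12/40)·y = 1  ⇒  y = -10/13, x = 10/13
row 2 ring = −(12/40)·(-10/13) = 3/13
totals (row 1 + row 2): sun 10/13 + (-10/13) = 0, ring 10/13 + 3/13 = 1, arm 10/13 + 0 = 10/13
asked cell (row2, ring) = 3/13

row1: w_G1=10/13 w_G3=10/13 w_R=10/13
row2: w_G1=-10/13 w_G3=3/13 w_R=0
total: w_G1=0 w_G3=1 w_R=10/13
asked value: 3/13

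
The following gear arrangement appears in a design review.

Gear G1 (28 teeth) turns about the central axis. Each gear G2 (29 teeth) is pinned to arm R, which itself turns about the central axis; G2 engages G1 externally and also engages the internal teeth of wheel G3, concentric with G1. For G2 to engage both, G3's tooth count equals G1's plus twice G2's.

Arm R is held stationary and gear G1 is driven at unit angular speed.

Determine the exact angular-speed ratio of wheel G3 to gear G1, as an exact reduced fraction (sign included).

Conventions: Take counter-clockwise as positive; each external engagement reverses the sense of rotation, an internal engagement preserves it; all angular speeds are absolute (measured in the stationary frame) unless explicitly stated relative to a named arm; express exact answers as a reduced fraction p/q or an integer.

-14/43

recognized (axles ride arm R): planetary set, 28/29/86 teeth
ring teeth: 28 + 2·29 = 86
28(ω_sun−ω_arm) = −86(ω_ring−ω_arm),  ω_arm = 0, ω_sun = 1
ω_ring = 0 − (28/86)(1−0) = -14/43
ω_out/ω_in = -14/43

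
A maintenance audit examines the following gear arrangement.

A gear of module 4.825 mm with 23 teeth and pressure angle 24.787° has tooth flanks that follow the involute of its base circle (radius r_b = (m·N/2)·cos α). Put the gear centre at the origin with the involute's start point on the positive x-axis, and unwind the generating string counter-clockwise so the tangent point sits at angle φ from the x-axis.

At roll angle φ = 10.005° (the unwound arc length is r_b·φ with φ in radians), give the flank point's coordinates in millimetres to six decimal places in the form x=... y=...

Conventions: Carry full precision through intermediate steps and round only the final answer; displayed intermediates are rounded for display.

x=51.137769 y=0.089137

single-mesh involute tooth geometry (23T wheel at module 4.825)
pitch radius r_p = m·N/2 = 4.825·23/2 = 55.487500
base radius r_b = r_p·cos α = 55.487500·cos 24.787° = 50.375582
roll angle φ = 10.005° = 0.17462019 rad
x = r_b·(cos φ + φ·sin φ) = 51.137769
y = r_b·(sin φ − φ·cos φ) = 0.089137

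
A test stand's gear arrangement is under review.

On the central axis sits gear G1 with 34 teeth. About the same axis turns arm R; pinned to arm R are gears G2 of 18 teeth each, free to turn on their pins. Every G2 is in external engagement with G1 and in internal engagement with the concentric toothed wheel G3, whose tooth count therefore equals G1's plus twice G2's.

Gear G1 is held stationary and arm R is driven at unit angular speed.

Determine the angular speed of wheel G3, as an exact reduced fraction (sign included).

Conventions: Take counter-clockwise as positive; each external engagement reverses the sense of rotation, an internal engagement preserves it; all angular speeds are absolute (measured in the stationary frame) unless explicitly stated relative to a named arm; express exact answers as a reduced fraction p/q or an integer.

52/35

planetary set (34T centre, 18T on arm, 70T internal) — Willis relation
ring teeth: 34 + 2·18 = 70
34(ω_sun−ω_arm) = −70(ω_ring−ω_arm),  ω_sun = 0, ω_arm = 1
ω_ring = 1 − (34/70)(0−1) = 52/35
exact speed ratio = 52/35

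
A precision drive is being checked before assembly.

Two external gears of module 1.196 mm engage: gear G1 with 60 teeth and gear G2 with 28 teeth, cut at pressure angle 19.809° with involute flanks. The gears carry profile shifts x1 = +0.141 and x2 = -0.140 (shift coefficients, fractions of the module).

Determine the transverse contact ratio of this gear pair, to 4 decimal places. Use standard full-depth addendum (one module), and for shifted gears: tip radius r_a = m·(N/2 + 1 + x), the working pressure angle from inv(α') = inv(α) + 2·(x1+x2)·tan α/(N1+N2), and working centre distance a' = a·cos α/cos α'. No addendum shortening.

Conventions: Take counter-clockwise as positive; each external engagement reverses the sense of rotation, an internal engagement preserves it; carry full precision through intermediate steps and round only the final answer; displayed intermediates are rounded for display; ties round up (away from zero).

1.7333

recognized (one external pair, fixed centres): single-mesh tooth geometry, m = 1.196, N1 = 60, N2 = 28
base radii: r_b1 = 33.756892, r_b2 = 15.753216
tip radii: r_a1 = 37.244636, r_a2 = 17.772560
inv(α') = inv(19.809°) + 2·(+0.141-0.140)·tan α/(60+28) = 0.01447552  ⇒  α' = 19.81261°
a' = a·cos α / cos α' = 52.6240·cos 19.809°/cos 19.81261° = 52.625196
action lengths: √(r_a1²−r_b1²) = 15.736427, √(r_a2²−r_b2²) = 8.228005
base pitch p_b = π·m·cos α = 3.535014
CR = (15.736427 + 8.228005 − 52.625196·sin 19.81261°)/3.535014 = 1.733340
contact ratio ≈ 1.7333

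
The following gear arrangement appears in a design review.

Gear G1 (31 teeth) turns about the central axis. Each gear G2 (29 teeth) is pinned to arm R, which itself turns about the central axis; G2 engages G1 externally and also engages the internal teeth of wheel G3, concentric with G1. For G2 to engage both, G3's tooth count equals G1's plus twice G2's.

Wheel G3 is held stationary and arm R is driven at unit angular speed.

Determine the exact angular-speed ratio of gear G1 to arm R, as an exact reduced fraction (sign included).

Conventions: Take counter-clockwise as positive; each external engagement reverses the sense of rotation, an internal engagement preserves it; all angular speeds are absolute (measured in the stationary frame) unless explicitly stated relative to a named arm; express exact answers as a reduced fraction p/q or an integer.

topology: planetary set — G1 31T / G2 29T / G3 89T, arm = carrier (Willis)
ring teeth: 31 + 2·29 = 89
31(ω_sun−ω_arm) = −89(ω_ring−ω_arm),  ω_ring = 0, ω_arm = 1
ω_sun = 1 − (89/31)(0−1) = 120/31
ω_out/ω_in = 120/31

120/31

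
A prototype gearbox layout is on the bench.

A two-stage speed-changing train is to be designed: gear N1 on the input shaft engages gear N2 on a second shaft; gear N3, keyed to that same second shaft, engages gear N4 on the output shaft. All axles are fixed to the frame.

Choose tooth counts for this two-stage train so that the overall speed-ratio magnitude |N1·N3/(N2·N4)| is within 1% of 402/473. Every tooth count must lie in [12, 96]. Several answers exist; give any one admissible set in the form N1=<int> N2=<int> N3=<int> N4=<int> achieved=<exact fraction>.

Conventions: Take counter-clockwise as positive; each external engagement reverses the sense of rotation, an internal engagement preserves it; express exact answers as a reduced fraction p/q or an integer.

topology: fixed-axis compound train — 2 stages, target 402/473
target = 402/473 in lowest terms: an exact hit needs N1·N3 = k·402 and N2·N4 = k·473 for one integer k, every count in [12, 96]; additionally prefer no 1:1 stage (N1 ≠ N2, N3 ≠ N4)
k = 1: no 1:1-free in-range split of k·402 and k·473 into factor pairs; take k = 2
k = 2: N1·N3 = 804 = 12·67, N2·N4 = 946 = 22·43
achieved = 12·67/(22·43) = 402/473; |achieved − target| = 0 ≤ 201/23650 ✓

N1=12 N2=22 N3=67 N4=43 achieved=402/473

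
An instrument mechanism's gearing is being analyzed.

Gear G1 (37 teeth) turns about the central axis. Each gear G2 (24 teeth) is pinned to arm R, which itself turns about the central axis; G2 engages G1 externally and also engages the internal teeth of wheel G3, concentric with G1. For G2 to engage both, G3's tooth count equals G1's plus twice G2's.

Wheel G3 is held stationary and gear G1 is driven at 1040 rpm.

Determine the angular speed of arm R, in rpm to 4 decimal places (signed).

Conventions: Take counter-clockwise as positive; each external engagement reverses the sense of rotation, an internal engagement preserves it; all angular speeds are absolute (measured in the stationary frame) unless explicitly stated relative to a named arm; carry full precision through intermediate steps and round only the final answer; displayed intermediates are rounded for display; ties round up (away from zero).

+315.4098 rpm

class = planetary set [G3 = 37+2·24 = 85; Willis about the carrier]
normalise by the input: solve with ω_sun = 1, then scale by 1040 rpm
ring teeth: 37 + 2·24 = 85
37(ω_sun−ω_arm) = −85(ω_ring−ω_arm),  ω_ring = 0, ω_sun = 1
37(1−ω_arm) = −85(0−ω_arm)  ⇒  122·ω_arm = 37  ⇒  ω_arm = 37/122
scale: ω_arm = 37/122 × 1040 rpm = +315.4098 rpm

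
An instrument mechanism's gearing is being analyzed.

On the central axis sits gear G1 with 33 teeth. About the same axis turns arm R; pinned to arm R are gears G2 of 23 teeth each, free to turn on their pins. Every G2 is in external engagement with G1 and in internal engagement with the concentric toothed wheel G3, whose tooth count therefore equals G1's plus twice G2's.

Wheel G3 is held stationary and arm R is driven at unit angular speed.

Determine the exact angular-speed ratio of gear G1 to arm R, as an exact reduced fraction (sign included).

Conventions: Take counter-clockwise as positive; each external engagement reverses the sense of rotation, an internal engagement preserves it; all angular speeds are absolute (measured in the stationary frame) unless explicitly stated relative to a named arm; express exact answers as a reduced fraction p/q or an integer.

112/33

class = planetary set [G3 = 33+2·23 = 79; Willis about the carrier]
ring teeth: 33 + 2·23 = 79
33(ω_sun−ω_arm) = −79(ω_ring−ω_arm),  ω_ring = 0, ω_arm = 1
ω_sun = 1 − (79/33)(0−1) = 112/33
ω_out/ω_in = 112/33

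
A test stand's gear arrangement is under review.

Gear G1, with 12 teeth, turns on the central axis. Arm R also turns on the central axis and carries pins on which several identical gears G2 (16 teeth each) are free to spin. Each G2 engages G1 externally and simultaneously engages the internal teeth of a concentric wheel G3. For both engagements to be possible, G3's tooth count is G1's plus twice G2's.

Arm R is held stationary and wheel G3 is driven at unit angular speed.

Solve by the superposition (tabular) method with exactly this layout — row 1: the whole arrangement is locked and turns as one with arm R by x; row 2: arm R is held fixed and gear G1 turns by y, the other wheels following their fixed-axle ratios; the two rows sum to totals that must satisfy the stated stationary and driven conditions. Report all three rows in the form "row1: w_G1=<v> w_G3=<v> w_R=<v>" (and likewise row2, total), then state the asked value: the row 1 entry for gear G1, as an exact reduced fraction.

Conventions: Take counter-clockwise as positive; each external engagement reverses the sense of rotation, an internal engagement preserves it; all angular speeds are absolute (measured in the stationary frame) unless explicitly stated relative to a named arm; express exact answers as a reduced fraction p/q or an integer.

class = planetary set [G3 = 12+2·16 = 44; Willis about the carrier]
row 1 — lock + rotate with arm: ω_sun = ω_ring = ω_arm = x
row 2 — arm fixed, fixed-axis ratios: sun y, ring −(12/44)·y, arm 0
boundary: total ω_arm = x = 0 and total ω_ring = x − (12/44)·y = 1  ⇒  y = -11/3, x = 0
row 2 ring = −(12/44)·(-11/3) = 1
totals (row 1 + row 2): sun 0 + (-11/3) = -11/3, ring 0 + 1 = 1, arm 0 + 0 = 0
asked cell (row1, sun) = 0

row1: w_G1=0 w_G3=0 w_R=0
row2: w_G1=-11/3 w_G3=1 w_R=0
total: w_G1=-11/3 w_G3=1 w_R=0
asked value: 0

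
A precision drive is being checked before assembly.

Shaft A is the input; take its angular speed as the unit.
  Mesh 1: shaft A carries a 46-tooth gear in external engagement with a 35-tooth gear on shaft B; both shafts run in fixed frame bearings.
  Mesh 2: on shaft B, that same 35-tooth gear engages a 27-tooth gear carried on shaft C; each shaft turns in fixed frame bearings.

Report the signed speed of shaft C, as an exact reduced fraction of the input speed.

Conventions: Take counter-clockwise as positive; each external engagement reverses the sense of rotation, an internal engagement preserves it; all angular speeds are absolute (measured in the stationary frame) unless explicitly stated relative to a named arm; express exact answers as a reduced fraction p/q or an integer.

2-mesh fixed-axis compound train (all bearings frame-fixed)
mesh 1 [46T→35T]: |ω|/ω_in = 1×46/35 = 46/35, sense flips to −
mesh 2 [35T→27T]: |ω|/ω_in = (46/35)×35/27 = 46/27, sense flips to +
signed output speed (× input speed) = 46/27

46/27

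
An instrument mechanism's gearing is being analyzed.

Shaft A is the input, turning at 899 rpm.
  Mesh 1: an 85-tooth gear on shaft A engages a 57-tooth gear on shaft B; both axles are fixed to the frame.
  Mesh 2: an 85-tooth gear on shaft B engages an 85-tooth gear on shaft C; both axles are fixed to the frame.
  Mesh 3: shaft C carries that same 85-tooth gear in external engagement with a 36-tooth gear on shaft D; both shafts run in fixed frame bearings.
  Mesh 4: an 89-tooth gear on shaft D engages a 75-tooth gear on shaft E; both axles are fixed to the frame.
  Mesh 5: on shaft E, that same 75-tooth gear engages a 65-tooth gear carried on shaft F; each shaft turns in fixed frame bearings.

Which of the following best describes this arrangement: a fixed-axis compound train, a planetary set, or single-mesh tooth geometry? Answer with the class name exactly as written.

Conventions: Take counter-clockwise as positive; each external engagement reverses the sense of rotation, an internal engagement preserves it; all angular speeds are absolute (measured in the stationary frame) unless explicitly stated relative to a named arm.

class = fixed-axis compound train [5 meshes; 5 ratios multiply, 5 sense flips]
classification: fixed-axis compound train

fixed-axis compound train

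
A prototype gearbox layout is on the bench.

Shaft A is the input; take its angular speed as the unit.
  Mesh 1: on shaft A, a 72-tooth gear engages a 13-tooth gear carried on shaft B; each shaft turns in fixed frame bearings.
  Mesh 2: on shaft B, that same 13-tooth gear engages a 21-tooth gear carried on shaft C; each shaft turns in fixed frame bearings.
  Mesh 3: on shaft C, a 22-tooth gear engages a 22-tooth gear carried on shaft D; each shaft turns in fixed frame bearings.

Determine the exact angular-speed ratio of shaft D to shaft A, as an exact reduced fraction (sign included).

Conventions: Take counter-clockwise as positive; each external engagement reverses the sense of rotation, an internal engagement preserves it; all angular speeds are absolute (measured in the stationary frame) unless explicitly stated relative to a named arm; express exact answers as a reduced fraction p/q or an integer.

class = fixed-axis compound train [3 meshes; 3 ratios multiply, 3 sense flips]
mesh 1 [72T→13T]: running ratio 72/13, sense −
mesh 2 [13T→21T]: running ratio 24/7, sense +
mesh 3 [22T→22T]: running ratio 24/7, sense −
ω_out/ω_in = -24/7

-24/7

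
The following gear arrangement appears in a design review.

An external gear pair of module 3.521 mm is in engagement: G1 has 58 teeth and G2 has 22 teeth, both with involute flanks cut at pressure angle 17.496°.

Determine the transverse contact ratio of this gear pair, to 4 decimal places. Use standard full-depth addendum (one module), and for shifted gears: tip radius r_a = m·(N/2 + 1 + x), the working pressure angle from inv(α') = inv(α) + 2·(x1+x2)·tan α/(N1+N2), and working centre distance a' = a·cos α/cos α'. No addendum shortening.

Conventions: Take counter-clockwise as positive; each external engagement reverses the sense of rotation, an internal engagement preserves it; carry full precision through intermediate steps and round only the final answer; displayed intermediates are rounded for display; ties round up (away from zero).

1.8087

class = single-mesh tooth geometry [involute pair 58T × 22T, m = 3.521]
base radii: r_b1 = 97.385227, r_b2 = 36.939224
tip radii: r_a1 = 105.630000, r_a2 = 42.252000
no profile shift: α' = α, a' = a
action lengths: √(r_a1²−r_b1²) = 40.912276, √(r_a2²−r_b2²) = 20.511587
base pitch p_b = π·m·cos α = 10.549818
CR = (40.912276 + 20.511587 − 140.840000·sin 17.49600°)/10.549818 = 1.808736
contact ratio ≈ 1.8087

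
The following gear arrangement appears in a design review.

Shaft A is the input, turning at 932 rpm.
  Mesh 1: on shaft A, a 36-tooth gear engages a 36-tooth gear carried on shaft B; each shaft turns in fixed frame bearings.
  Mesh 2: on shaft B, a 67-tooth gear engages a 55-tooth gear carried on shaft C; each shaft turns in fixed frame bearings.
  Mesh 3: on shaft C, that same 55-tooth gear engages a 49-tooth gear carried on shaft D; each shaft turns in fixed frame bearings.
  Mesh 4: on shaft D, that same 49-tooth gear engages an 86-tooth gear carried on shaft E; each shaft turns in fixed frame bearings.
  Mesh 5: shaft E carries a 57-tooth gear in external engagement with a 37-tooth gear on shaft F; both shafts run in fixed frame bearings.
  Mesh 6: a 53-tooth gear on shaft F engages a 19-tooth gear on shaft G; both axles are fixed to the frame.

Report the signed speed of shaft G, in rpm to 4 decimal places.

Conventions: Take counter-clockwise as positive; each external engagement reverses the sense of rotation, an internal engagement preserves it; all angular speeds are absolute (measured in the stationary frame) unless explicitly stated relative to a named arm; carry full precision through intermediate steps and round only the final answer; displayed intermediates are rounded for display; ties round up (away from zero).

6-mesh fixed-axis compound train (all bearings frame-fixed)
mesh 1 [36T→36T]: ω = 932.0000×36/36 = 932.0000 rpm, sense flips to −
mesh 2 [67T→55T]: ω = 932.0000×67/55 = 1135.3455 rpm, sense flips to +
mesh 3 [55T→49T]: ω = 1135.3455×55/49 = 1274.3673 rpm, sense flips to −
mesh 4 [49T→86T]: ω = 1274.3673×49/86 = 726.0930 rpm, sense flips to +
mesh 5 [57T→37T]: ω = 726.0930×57/37 = 1118.5757 rpm, sense flips to −
mesh 6 [53T→19T]: ω = 1118.5757×53/19 = 3120.2376 rpm, sense flips to +
signed output speed = +3120.2376 rpm

+3120.2376 rpm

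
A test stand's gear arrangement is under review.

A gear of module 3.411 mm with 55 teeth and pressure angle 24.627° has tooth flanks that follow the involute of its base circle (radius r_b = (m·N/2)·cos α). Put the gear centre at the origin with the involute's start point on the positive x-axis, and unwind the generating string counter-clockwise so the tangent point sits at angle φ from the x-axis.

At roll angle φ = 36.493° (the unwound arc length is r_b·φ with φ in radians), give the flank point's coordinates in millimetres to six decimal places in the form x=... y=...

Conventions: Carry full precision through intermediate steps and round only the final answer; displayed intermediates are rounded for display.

recognized (one wheel, involute flank): single-mesh tooth geometry, m = 3.411, N = 55
pitch radius r_p = m·N/2 = 3.411·55/2 = 93.802500
base radius r_b = r_p·cos α = 93.802500·cos 24.627° = 85.270210
roll angle φ = 36.493° = 0.63692300 rad
x = r_b·(cos φ + φ·sin φ) = 100.851063
y = r_b·(sin φ − φ·cos φ) = 7.050428

x=100.851063 y=7.050428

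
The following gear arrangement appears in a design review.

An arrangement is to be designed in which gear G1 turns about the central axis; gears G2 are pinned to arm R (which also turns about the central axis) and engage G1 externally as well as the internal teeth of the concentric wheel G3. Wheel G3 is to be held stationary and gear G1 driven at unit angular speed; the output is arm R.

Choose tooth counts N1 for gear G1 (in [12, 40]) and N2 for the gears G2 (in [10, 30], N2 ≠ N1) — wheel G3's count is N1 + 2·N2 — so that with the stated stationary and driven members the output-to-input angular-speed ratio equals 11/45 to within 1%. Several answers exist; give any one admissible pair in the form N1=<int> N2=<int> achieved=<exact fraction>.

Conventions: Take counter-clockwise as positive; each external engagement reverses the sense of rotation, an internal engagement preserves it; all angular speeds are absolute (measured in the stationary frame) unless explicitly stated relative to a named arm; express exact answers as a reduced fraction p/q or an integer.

N1=22 N2=23 achieved=11/45

class = planetary set [ratio 11/45 wanted; Willis about the carrier]
Willis with ω_ring = 0: ω_arm/ω_sun = N1/(N1+N3); set equal to 11/45  ⇒  N3/N1 = 1/(11/45) − 1 = 34/11
N3 = N1 + 2·N2  ⇒  N2/N1 = (N3/N1 − 1)/2 = (34/11 − 1)/2 = 23/22
smallest multiple with N1 ≥ 12 and N2 ≥ 10: k = 1  ⇒  N1 = 1·22 = 22, N2 = 1·23 = 23 (N1 ≤ 40, N2 ≤ 30, N2 ≠ N1 ✓), N3 = 22 + 2·23 = 68
check: N1/(N1+N3) with N1 = 22, N3 = 68 gives 11/45; |achieved − target| = 0 ≤ 11/4500 ✓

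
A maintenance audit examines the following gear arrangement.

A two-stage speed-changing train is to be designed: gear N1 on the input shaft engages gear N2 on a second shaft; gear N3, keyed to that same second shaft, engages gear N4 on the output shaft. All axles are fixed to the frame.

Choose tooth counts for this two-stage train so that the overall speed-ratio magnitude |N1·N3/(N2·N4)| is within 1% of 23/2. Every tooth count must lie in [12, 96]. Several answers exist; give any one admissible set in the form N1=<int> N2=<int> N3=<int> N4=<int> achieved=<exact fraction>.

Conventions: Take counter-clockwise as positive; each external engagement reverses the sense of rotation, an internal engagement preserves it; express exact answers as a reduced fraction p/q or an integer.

design class (target 23/2): fixed-axis compound train
target = 23/2 in lowest terms: an exact hit needs N1·N3 = k·23 and N2·N4 = k·2 for one integer k, every count in [12, 96]; additionally prefer no 1:1 stage (N1 ≠ N2, N3 ≠ N4)
k = 1…71: no 1:1-free in-range split of k·23 and k·2 into factor pairs; take k = 72
k = 72: N1·N3 = 1656 = 18·92, N2·N4 = 144 = 12·12
achieved = 18·92/(12·12) = 23/2; |achieved − target| = 0 ≤ 23/200 ✓

N1=18 N2=12 N3=92 N4=12 achieved=23/2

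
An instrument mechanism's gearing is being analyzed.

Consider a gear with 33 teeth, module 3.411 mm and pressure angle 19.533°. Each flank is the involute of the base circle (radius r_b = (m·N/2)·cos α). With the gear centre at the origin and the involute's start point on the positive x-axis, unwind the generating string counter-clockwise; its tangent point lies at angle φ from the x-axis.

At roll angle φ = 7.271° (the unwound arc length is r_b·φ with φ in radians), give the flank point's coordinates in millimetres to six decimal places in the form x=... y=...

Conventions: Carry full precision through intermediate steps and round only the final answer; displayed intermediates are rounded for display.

x=53.467837 y=0.036076

topology: single-mesh involute geometry — m = 3.411, N = 33
pitch radius r_p = m·N/2 = 3.411·33/2 = 56.281500
base radius r_b = r_p·cos α = 56.281500·cos 19.533° = 53.042448
roll angle φ = 7.271° = 0.12690289 rad
x = r_b·(cos φ + φ·sin φ) = 53.467837
y = r_b·(sin φ − φ·cos φ) = 0.036076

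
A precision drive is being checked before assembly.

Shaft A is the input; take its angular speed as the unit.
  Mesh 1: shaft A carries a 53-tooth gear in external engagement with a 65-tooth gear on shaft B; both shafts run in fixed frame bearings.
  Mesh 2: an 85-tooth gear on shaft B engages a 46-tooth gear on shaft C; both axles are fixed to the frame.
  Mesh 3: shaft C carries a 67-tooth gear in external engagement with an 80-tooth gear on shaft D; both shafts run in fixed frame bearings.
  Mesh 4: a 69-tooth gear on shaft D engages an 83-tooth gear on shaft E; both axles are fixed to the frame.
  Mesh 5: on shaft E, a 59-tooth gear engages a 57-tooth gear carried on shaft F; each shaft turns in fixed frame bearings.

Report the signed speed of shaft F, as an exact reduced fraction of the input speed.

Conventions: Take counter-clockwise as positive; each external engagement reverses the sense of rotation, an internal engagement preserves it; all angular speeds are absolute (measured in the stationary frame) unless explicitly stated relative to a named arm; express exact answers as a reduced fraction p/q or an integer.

-3561653/3280160

5-mesh fixed-axis compound train (all bearings frame-fixed)
mesh 1 [53T→65T]: |ω|/ω_in = 1×53/65 = 53/65, sense flips to −
mesh 2 [85T→46T]: |ω|/ω_in = (53/65)×85/46 = 901/598, sense flips to +
mesh 3 [67T→80T]: |ω|/ω_in = (901/598)×67/80 = 60367/47840, sense flips to −
mesh 4 [69T→83T]: |ω|/ω_in = (60367/47840)×69/83 = 181101/172640, sense flips to +
mesh 5 [59T→57T]: |ω|/ω_in = (181101/172640)×59/57 = 3561653/3280160, sense flips to −
signed output speed (× input speed) = -3561653/3280160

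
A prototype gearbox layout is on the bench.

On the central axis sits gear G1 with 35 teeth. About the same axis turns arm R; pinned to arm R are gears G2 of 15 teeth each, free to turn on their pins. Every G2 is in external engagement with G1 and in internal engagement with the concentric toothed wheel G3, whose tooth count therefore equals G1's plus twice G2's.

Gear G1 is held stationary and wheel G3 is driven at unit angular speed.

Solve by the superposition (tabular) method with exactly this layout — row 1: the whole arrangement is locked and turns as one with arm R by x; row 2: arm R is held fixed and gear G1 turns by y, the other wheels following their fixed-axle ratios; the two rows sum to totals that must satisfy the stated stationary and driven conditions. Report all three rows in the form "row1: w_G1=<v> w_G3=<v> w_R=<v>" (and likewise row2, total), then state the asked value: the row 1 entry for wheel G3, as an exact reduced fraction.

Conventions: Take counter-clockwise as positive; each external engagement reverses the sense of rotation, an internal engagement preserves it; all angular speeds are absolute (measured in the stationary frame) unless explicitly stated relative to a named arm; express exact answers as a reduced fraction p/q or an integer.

row1: w_G1=13/20 w_G3=13/20 w_R=13/20
row2: w_G1=-13/20 w_G3=7/20 w_R=0
total: w_G1=0 w_G3=1 w_R=13/20
asked value: 13/20

topology: planetary set — G1 35T / G2 15T / G3 65T, arm = carrier (Willis)
row 1 — lock + rotate with arm: ω_sun = ω_ring = ω_arm = x
row 2: sun turns y, ring = −(35/65)·y, arm 0
boundary: total ω_sun = x + y = 0 and total ω_ring = x − (35/65)·y = 1  ⇒  y = -13/20, x = 13/20
row 2 ring = −(35/65)·(-13/20) = 7/20
totals (row 1 + row 2): sun 13/20 + (-13/20) = 0, ring 13/20 + 7/20 = 1, arm 13/20 + 0 = 13/20
asked cell (row1, ring) = 13/20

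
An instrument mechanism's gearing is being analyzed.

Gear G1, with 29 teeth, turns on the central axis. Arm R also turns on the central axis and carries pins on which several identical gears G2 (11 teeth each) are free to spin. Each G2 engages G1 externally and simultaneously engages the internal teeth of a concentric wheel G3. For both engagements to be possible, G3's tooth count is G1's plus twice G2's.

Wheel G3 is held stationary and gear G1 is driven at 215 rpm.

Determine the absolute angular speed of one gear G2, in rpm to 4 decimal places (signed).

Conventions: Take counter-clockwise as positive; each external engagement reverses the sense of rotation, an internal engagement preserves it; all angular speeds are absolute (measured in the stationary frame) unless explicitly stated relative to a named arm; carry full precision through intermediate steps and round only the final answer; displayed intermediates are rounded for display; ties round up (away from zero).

-283.4091 rpm

class = planetary set [G3 = 29+2·11 = 51; Willis about the carrier]
normalise by the input: solve with ω_sun = 1, then scale by 215 rpm
ring teeth: 29 + 2·11 = 51
29(ω_sun−ω_arm) = −51(ω_ring−ω_arm),  ω_ring = 0, ω_sun = 1
29(1−ω_arm) = −51(0−ω_arm)  ⇒  80·ω_arm = 29  ⇒  ω_arm = 29/80
sun–planet mesh: 29·(1−29/80) = −11·(ω_p−ω_arm)  ⇒  ω_p−ω_arm = -1479/880
ω_p = 29/80 − 1479/880 = -29/22
scale: ω_p = -29/22 × 215 rpm = -283.4091 rpm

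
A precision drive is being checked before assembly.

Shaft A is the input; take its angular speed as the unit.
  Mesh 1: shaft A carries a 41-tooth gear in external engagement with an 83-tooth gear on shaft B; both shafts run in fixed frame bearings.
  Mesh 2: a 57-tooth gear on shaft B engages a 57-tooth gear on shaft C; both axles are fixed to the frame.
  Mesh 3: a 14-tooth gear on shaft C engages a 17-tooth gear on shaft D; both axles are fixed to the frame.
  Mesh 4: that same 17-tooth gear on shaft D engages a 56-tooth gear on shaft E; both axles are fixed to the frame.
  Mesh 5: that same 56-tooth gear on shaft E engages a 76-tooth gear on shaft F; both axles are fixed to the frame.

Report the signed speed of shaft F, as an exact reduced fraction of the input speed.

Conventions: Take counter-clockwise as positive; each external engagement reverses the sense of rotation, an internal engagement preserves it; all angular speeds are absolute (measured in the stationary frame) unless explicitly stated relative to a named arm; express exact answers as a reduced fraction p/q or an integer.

5-mesh fixed-axis compound train (all bearings frame-fixed)
mesh 1 [41T→83T]: |ω|/ω_in = 1×41/83 = 41/83, sense flips to −
mesh 2 [57T→57T]: |ω|/ω_in = (41/83)×57/57 = 41/83, sense flips to +
mesh 3 [14T→17T]: |ω|/ω_in = (41/83)×14/17 = 574/1411, sense flips to −
mesh 4 [17T→56T]: |ω|/ω_in = (574/1411)×17/56 = 41/332, sense flips to +
mesh 5 [56T→76T]: |ω|/ω_in = (41/332)×56/76 = 287/3154, sense flips to −
signed output speed (× input speed) = -287/3154

-287/3154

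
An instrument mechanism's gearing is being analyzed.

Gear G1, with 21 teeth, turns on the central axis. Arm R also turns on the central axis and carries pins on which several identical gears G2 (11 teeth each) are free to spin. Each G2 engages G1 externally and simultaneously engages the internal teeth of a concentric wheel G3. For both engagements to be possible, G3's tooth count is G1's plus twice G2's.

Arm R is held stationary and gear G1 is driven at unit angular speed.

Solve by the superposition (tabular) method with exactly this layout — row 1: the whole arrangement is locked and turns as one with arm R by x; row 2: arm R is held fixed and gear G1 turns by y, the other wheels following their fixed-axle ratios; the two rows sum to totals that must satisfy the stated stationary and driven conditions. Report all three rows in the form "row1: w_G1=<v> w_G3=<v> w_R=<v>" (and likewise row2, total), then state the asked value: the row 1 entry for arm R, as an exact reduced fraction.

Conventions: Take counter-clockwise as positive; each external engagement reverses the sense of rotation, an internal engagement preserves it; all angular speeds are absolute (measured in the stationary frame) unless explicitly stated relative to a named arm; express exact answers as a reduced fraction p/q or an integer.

planetary set (21T centre, 11T on arm, 43T internal) — Willis relation
superposition row 1 [locked train]: every member turns x
row 2: sun turns y, ring = −(21/43)·y, arm 0
boundary: total ω_arm = x = 0 and total ω_sun = x + y = 1  ⇒  y = 1, x = 0
row 2 ring = −(21/43)·1 = -21/43
totals (row 1 + row 2): sun 0 + 1 = 1, ring 0 + (-21/43) = -21/43, arm 0 + 0 = 0
asked cell (row1, arm) = 0

row1: w_G1=0 w_G3=0 w_R=0
row2: w_G1=1 w_G3=-21/43 w_R=0
total: w_G1=1 w_G3=-21/43 w_R=0
asked value: 0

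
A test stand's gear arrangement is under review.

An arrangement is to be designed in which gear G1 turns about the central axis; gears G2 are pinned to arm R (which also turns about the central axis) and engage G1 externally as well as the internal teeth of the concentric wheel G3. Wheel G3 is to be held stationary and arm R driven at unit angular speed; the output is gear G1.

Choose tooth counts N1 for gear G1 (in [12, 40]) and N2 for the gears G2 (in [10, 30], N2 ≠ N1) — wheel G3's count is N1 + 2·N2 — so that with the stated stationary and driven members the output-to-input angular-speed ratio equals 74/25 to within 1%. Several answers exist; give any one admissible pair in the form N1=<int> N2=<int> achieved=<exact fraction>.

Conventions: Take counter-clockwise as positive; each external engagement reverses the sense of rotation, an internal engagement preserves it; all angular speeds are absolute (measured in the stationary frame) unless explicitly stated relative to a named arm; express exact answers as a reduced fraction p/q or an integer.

planetary set to be sized for 74/25 (Willis relation)
Willis with ω_ring = 0: ω_sun/ω_arm = (N1+N3)/N1; set equal to 74/25  ⇒  N3/N1 = 74/25 − 1 = 49/25
N3 = N1 + 2·N2  ⇒  N2/N1 = (N3/N1 − 1)/2 = (49/25 − 1)/2 = 12/25
smallest multiple with N1 ≥ 12 and N2 ≥ 10: k = 1  ⇒  N1 = 1·25 = 25, N2 = 1·12 = 12 (N1 ≤ 40, N2 ≤ 30, N2 ≠ N1 ✓), N3 = 25 + 2·12 = 49
check: (N1+N3)/N1 with N1 = 25, N3 = 49 gives 74/25; |achieved − target| = 0 ≤ 37/1250 ✓

N1=25 N2=12 achieved=74/25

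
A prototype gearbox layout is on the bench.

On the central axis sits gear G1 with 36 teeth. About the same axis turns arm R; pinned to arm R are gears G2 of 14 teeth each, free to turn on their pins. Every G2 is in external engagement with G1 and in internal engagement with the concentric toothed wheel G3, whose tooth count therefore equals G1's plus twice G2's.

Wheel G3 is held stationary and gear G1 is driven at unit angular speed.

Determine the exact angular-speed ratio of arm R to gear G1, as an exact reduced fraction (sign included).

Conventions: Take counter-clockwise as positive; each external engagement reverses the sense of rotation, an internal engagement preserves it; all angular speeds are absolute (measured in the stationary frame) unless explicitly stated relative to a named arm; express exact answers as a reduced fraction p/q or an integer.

recognized (axles ride arm R): planetary set, 36/14/64 teeth
ring teeth: 36 + 2·14 = 64
36(ω_sun−ω_arm) = −64(ω_ring−ω_arm),  ω_ring = 0, ω_sun = 1
36(1−ω_arm) = −64(0−ω_arm)  ⇒  100·ω_arm = 36  ⇒  ω_arm = 9/25
ω_out/ω_in = 9/25

9/25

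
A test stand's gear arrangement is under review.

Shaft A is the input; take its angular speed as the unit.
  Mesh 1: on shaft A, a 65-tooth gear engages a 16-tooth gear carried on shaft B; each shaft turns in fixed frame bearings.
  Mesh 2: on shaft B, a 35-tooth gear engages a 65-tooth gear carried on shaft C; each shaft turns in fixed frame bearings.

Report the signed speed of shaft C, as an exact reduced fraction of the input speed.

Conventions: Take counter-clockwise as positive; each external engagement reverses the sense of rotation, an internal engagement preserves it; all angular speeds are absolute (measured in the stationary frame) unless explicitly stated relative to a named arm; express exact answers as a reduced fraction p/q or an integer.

2-mesh fixed-axis compound train (all bearings frame-fixed)
mesh 1 [65T→16T]: |ω|/ω_in = 1×65/16 = 65/16, sense flips to −
mesh 2 [35T→65T]: |ω|/ω_in = (65/16)×35/65 = 35/16, sense flips to +
signed output speed (× input speed) = 35/16

35/16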